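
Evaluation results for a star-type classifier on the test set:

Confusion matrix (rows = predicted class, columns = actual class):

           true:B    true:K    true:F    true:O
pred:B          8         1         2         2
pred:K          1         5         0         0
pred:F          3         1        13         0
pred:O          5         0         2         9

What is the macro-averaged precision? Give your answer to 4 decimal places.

Per-class precision (TP/(TP+FP)):
  B: TP=8, FP=1+2+2=5 → 8/13 = 0.61538
  K: TP=5, FP=1+0+0=1 → 5/6 = 0.83333
  F: TP=13, FP=3+1+0=4 → 13/17 = 0.76471
  O: TP=9, FP=5+0+2=7 → 9/16 = 0.56250
Macro-precision = mean = (0.61538 + 0.83333 + 0.76471 + 0.56250) / 4 = 0.6940

0.6940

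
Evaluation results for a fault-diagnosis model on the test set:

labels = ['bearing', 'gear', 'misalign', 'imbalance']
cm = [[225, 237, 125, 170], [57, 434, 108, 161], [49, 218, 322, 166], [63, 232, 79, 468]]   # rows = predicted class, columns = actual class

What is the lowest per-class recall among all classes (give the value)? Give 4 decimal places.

0.3872

Per-class recall (TP/(TP+FN)):
  bearing: TP=225, FN=57+49+63=169 → 225/394 = 0.57107
  gear: TP=434, FN=237+218+232=687 → 434/1121 = 0.38715
  misalign: TP=322, FN=125+108+79=312 → 322/634 = 0.50789
  imbalance: TP=468, FN=170+161+166=497 → 468/965 = 0.48497
Lowest is class 'gear' with recall = 0.3872.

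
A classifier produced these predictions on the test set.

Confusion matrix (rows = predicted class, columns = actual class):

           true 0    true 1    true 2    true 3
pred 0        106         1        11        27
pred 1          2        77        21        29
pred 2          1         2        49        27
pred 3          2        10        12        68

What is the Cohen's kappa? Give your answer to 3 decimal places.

0.567

Observed agreement pₒ = trace/N = 300/445 = 0.6742
Expected agreement pₑ = Σ (rowᵢ·colᵢ)/N² = (111·145 + 90·129 + 93·79 + 151·92)/445² = 0.2472
κ = (pₒ − pₑ)/(1 − pₑ) = (0.6742 − 0.2472)/(1 − 0.2472) = 0.567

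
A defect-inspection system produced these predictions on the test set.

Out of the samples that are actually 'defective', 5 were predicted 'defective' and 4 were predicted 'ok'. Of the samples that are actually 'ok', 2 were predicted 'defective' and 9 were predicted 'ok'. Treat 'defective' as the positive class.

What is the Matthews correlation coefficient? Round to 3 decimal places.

0.390

MCC = (TP·TN − FP·FN) / √((TP+FP)(TP+FN)(TN+FP)(TN+FN))
Numerator = 5·9 − 2·4 = 37
Denominator = √(7·9·11·13) = √9009 = 94.9158
MCC = 37 / 94.9158 = 0.390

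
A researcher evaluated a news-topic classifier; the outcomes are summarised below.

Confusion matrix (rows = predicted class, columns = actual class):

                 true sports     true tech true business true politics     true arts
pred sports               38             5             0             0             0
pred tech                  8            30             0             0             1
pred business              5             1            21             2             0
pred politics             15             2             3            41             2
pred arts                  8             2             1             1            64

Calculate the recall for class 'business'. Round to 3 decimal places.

Take TP from the diagonal, FP from the rest of the 'business' prediction marginal, FN from the rest of the 'business' actual marginal.
recall = TP/(TP+FN).
business: TP=21, FN=0+0+3+1=4 → 21/25 = 0.8400

0.840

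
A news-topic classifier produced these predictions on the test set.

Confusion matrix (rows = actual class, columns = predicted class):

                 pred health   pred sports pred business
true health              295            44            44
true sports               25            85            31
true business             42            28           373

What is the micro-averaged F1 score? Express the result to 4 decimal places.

0.7787

Micro-averaging pools counts across classes: ΣTP=753, ΣFP=214, ΣFN=214.
Micro-F1 score = 2·TP/(2·TP+FP+FN) on pooled counts = 0.7787 (equals overall accuracy in single-label multiclass).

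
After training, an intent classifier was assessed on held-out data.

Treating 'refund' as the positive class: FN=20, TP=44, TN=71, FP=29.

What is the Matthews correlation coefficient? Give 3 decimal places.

MCC = (TP·TN − FP·FN) / √((TP+FP)(TP+FN)(TN+FP)(TN+FN))
Numerator = 44·71 − 29·20 = 2544
Denominator = √(73·64·100·91) = √42515200 = 6520.3681
MCC = 2544 / 6520.3681 = 0.390

0.390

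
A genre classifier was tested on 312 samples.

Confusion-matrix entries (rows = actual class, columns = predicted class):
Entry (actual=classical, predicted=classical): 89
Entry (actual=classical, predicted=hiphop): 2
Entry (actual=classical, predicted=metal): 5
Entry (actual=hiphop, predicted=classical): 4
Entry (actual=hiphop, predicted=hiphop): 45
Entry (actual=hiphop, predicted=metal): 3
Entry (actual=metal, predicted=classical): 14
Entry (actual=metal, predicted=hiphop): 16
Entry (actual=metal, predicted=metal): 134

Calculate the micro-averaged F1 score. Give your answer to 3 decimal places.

Micro-averaging pools counts across classes: ΣTP=268, ΣFP=44, ΣFN=44.
Micro-F1 score = 2·TP/(2·TP+FP+FN) on pooled counts = 0.859 (equals overall accuracy in single-label multiclass).

0.859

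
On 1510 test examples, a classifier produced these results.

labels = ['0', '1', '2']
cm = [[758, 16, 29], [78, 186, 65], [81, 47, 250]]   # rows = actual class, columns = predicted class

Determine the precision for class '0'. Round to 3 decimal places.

Take TP from the diagonal, FP from the rest of the '0' prediction marginal, FN from the rest of the '0' actual marginal.
precision = TP/(TP+FP).
0: TP=758, FP=78+81=159 → 758/917 = 0.8266

0.827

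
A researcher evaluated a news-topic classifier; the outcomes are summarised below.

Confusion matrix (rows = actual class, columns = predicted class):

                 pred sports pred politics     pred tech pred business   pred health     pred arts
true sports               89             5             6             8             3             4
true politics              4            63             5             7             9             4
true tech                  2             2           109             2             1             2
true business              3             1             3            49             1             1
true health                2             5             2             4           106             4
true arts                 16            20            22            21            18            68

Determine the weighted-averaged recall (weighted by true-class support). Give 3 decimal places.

0.721

Per-class recall (TP/(TP+FN)):
  sports: TP=89, FN=5+6+8+3+4=26 → 89/115 = 0.7739
  politics: TP=63, FN=4+5+7+9+4=29 → 63/92 = 0.6848
  tech: TP=109, FN=2+2+2+1+2=9 → 109/118 = 0.9237
  business: TP=49, FN=3+1+3+1+1=9 → 49/58 = 0.8448
  health: TP=106, FN=2+5+2+4+4=17 → 106/123 = 0.8618
  arts: TP=68, FN=16+20+22+21+18=97 → 68/165 = 0.4121
Weighted-recall = Σ (supportᵢ/N)·recallᵢ with N=671: (115/671)·0.7739 + (92/671)·0.6848 + (118/671)·0.9237 + (58/671)·0.8448 + (123/671)·0.8618 + (165/671)·0.4121 = 0.721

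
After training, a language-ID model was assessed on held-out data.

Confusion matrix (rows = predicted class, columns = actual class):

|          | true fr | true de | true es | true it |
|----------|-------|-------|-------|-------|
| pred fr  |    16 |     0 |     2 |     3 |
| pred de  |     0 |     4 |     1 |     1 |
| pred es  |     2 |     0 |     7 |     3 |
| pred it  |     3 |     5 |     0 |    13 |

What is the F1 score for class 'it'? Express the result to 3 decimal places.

0.634

F1 score = 2·TP/(2·TP+FP+FN).
it: TP=13, FP=3+5+0=8, FN=3+1+3=7 → 26/41 = 0.6341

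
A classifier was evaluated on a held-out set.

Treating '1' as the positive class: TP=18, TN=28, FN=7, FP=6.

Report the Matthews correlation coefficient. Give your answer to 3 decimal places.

0.547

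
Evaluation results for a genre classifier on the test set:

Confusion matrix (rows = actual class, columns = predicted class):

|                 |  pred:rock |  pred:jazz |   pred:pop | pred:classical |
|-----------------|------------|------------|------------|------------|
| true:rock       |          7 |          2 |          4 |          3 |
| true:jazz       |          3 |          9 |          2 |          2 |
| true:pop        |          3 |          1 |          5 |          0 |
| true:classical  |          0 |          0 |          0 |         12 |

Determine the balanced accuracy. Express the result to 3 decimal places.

0.639

Balanced accuracy = mean of per-class recall.
  rock: recall = 7/16 = 0.4375
  jazz: recall = 9/16 = 0.5625
  pop: recall = 5/9 = 0.5556
  classical: recall = 12/12 = 1.0000
Mean = (0.4375 + 0.5625 + 0.5556 + 1.0000) / 4 = 0.639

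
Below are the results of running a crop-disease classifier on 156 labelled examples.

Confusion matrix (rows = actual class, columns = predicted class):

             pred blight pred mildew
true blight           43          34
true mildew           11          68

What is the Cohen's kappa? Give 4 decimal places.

Observed agreement pₒ = trace/N = 111/156 = 0.71154
Expected agreement pₑ = Σ (rowᵢ·colᵢ)/N² = (77·54 + 79·102)/156² = 0.50197
κ = (pₒ − pₑ)/(1 − pₑ) = (0.71154 − 0.50197)/(1 − 0.50197) = 0.4208

0.4208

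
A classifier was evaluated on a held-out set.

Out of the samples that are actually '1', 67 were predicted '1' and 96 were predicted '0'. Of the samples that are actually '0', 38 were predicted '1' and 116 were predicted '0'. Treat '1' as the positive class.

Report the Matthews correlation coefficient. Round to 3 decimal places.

MCC = (TP·TN − FP·FN) / √((TP+FP)(TP+FN)(TN+FP)(TN+FN))
Numerator = 67·116 − 38·96 = 4124
Denominator = √(105·163·154·212) = √558770520 = 23638.3274
MCC = 4124 / 23638.3274 = 0.174

0.174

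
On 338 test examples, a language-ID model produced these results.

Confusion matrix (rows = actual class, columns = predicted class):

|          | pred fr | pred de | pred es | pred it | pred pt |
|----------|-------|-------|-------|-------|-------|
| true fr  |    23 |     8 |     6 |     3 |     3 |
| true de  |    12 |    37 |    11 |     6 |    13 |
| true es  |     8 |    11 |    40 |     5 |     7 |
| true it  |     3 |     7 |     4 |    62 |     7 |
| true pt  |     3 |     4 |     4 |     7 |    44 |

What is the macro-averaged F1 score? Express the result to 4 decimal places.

0.5978

Per-class F1 score (2·TP/(2·TP+FP+FN)):
  fr: TP=23, FP=12+8+3+3=26, FN=8+6+3+3=20 → 46/92 = 0.50000
  de: TP=37, FP=8+11+7+4=30, FN=12+11+6+13=42 → 74/146 = 0.50685
  es: TP=40, FP=6+11+4+4=25, FN=8+11+5+7=31 → 80/136 = 0.58824
  it: TP=62, FP=3+6+5+7=21, FN=3+7+4+7=21 → 124/166 = 0.74699
  pt: TP=44, FP=3+13+7+7=30, FN=3+4+4+7=18 → 88/136 = 0.64706
Macro-F1 score = mean = (0.50000 + 0.50685 + 0.58824 + 0.74699 + 0.64706) / 5 = 0.5978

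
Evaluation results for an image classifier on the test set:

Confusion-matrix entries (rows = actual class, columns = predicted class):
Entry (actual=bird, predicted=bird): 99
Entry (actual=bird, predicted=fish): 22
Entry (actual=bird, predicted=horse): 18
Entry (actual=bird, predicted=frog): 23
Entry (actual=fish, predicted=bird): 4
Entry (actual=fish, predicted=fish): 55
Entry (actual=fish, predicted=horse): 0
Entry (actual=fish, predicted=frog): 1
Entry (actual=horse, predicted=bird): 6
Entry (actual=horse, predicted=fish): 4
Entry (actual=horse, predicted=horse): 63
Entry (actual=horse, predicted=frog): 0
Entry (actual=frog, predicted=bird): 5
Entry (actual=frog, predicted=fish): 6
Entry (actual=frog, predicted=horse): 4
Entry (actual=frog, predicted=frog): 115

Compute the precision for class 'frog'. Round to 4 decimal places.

One-vs-rest for 'frog': TP = diagonal; FP = other classes predicted 'frog'; FN = 'frog' predicted as other.
precision = TP/(TP+FP).
frog: TP=115, FP=23+1+0=24 → 115/139 = 0.82734

0.8273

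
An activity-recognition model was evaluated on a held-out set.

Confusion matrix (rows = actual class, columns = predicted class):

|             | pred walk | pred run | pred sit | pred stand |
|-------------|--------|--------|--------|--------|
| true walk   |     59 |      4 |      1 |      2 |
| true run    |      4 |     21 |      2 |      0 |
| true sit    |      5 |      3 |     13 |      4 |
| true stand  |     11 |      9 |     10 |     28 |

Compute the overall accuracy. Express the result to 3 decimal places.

Accuracy = trace / total = (59+21+13+28=121) / 176 = 121/176 = 0.688

0.688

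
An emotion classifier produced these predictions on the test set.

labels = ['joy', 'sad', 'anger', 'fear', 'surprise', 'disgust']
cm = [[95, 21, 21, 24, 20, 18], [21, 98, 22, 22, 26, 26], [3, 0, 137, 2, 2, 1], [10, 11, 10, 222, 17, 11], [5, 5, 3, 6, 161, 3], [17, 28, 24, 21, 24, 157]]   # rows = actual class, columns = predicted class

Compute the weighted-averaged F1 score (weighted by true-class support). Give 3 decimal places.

0.661

Per-class F1 score (2·TP/(2·TP+FP+FN)):
  joy: TP=95, FP=21+3+10+5+17=56, FN=21+21+24+20+18=104 → 190/350 = 0.5429
  sad: TP=98, FP=21+0+11+5+28=65, FN=21+22+22+26+26=117 → 196/378 = 0.5185
  anger: TP=137, FP=21+22+10+3+24=80, FN=3+0+2+2+1=8 → 274/362 = 0.7569
  fear: TP=222, FP=24+22+2+6+21=75, FN=10+11+10+17+11=59 → 444/578 = 0.7682
  surprise: TP=161, FP=20+26+2+17+24=89, FN=5+5+3+6+3=22 → 322/433 = 0.7436
  disgust: TP=157, FP=18+26+1+11+3=59, FN=17+28+24+21+24=114 → 314/487 = 0.6448
Weighted-F1 score = Σ (supportᵢ/N)·F1 scoreᵢ with N=1294: (199/1294)·0.5429 + (215/1294)·0.5185 + (145/1294)·0.7569 + (281/1294)·0.7682 + (183/1294)·0.7436 + (271/1294)·0.6448 = 0.661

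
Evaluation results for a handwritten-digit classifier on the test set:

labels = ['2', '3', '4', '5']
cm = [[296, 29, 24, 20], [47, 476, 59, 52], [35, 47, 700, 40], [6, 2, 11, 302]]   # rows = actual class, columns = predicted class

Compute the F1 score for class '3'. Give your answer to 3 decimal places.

0.801

F1 score = 2·TP/(2·TP+FP+FN).
3: TP=476, FP=29+47+2=78, FN=47+59+52=158 → 952/1188 = 0.8013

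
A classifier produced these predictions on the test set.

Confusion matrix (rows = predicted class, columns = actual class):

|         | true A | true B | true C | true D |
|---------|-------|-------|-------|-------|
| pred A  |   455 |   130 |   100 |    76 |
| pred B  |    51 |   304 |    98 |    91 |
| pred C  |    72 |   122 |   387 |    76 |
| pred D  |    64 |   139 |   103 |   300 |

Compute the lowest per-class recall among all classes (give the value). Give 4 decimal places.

Per-class recall (TP/(TP+FN)):
  A: TP=455, FN=51+72+64=187 → 455/642 = 0.70872
  B: TP=304, FN=130+122+139=391 → 304/695 = 0.43741
  C: TP=387, FN=100+98+103=301 → 387/688 = 0.56250
  D: TP=300, FN=76+91+76=243 → 300/543 = 0.55249
Lowest is class 'B' with recall = 0.4374.

0.4374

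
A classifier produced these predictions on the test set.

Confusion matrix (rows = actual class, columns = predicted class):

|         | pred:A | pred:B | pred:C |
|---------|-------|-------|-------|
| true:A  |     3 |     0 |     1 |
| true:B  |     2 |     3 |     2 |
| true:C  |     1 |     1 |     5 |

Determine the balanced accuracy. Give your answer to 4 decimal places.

0.6310

Balanced accuracy = mean of per-class recall.
  A: recall = 3/4 = 0.75000
  B: recall = 3/7 = 0.42857
  C: recall = 5/7 = 0.71429
Mean = (0.75000 + 0.42857 + 0.71429) / 3 = 0.6310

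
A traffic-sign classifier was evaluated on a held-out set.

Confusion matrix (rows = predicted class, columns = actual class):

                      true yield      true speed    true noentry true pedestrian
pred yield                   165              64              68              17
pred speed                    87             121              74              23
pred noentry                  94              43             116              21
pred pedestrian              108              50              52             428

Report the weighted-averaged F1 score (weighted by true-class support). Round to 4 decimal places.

0.5258

Per-class F1 score (2·TP/(2·TP+FP+FN)):
  yield: TP=165, FP=64+68+17=149, FN=87+94+108=289 → 330/768 = 0.42969
  speed: TP=121, FP=87+74+23=184, FN=64+43+50=157 → 242/583 = 0.41509
  noentry: TP=116, FP=94+43+21=158, FN=68+74+52=194 → 232/584 = 0.39726
  pedestrian: TP=428, FP=108+50+52=210, FN=17+23+21=61 → 856/1127 = 0.75954
Weighted-F1 score = Σ (supportᵢ/N)·F1 scoreᵢ with N=1531: (454/1531)·0.42969 + (278/1531)·0.41509 + (310/1531)·0.39726 + (489/1531)·0.75954 = 0.5258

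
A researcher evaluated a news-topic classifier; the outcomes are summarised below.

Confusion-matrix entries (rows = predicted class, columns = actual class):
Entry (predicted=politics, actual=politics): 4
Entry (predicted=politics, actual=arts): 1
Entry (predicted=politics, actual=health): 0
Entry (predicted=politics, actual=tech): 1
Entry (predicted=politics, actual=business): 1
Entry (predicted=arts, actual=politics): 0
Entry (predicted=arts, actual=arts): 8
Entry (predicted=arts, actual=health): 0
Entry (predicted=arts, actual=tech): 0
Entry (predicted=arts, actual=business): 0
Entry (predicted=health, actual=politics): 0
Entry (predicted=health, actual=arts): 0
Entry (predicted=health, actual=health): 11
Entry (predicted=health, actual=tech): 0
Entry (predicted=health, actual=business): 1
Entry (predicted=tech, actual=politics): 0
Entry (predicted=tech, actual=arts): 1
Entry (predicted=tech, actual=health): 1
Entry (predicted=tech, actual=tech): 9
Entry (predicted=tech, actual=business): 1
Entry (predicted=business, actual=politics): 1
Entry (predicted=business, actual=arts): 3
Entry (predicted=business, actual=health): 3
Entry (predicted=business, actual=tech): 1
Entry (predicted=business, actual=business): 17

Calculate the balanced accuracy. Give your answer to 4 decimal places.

Balanced accuracy = mean of per-class recall.
  politics: recall = 4/5 = 0.80000
  arts: recall = 8/13 = 0.61538
  health: recall = 11/15 = 0.73333
  tech: recall = 9/11 = 0.81818
  business: recall = 17/20 = 0.85000
Mean = (0.80000 + 0.61538 + 0.73333 + 0.81818 + 0.85000) / 5 = 0.7634

0.7634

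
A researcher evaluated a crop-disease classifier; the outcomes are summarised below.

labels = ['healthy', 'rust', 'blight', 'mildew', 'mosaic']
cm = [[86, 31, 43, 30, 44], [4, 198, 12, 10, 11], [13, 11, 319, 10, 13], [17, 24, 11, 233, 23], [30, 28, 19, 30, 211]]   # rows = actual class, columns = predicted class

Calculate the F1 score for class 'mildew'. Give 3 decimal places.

0.750

F1 score = 2·TP/(2·TP+FP+FN).
mildew: TP=233, FP=30+10+10+30=80, FN=17+24+11+23=75 → 466/621 = 0.7504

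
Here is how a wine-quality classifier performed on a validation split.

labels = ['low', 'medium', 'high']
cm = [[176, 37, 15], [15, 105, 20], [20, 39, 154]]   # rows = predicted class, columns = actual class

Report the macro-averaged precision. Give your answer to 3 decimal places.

0.748

Per-class precision (TP/(TP+FP)):
  low: TP=176, FP=37+15=52 → 176/228 = 0.7719
  medium: TP=105, FP=15+20=35 → 105/140 = 0.7500
  high: TP=154, FP=20+39=59 → 154/213 = 0.7230
Macro-precision = mean = (0.7719 + 0.7500 + 0.7230) / 3 = 0.748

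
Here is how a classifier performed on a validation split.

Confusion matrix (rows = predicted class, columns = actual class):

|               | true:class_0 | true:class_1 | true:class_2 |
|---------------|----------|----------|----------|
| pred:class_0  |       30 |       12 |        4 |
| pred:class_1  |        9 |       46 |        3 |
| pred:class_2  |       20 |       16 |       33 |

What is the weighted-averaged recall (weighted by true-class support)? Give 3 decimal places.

0.630

Per-class recall (TP/(TP+FN)):
  class_0: TP=30, FN=9+20=29 → 30/59 = 0.5085
  class_1: TP=46, FN=12+16=28 → 46/74 = 0.6216
  class_2: TP=33, FN=4+3=7 → 33/40 = 0.8250
Weighted-recall = Σ (supportᵢ/N)·recallᵢ with N=173: (59/173)·0.5085 + (74/173)·0.6216 + (40/173)·0.8250 = 0.630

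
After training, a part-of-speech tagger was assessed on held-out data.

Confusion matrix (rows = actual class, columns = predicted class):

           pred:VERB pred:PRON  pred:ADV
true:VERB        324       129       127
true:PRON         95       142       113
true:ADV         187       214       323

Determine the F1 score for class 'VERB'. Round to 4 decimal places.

Treat 'VERB' as positive and all other classes as negative.
F1 score = 2·TP/(2·TP+FP+FN).
VERB: TP=324, FP=95+187=282, FN=129+127=256 → 648/1186 = 0.54637

0.5464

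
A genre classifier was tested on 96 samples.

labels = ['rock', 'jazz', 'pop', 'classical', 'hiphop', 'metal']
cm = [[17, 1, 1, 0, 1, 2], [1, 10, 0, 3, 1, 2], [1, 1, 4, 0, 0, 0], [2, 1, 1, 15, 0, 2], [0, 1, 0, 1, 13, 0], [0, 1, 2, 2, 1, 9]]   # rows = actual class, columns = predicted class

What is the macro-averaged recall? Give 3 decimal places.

Per-class recall (TP/(TP+FN)):
  rock: TP=17, FN=1+1+0+1+2=5 → 17/22 = 0.7727
  jazz: TP=10, FN=1+0+3+1+2=7 → 10/17 = 0.5882
  pop: TP=4, FN=1+1+0+0+0=2 → 4/6 = 0.6667
  classical: TP=15, FN=2+1+1+0+2=6 → 15/21 = 0.7143
  hiphop: TP=13, FN=0+1+0+1+0=2 → 13/15 = 0.8667
  metal: TP=9, FN=0+1+2+2+1=6 → 9/15 = 0.6000
Macro-recall = mean = (0.7727 + 0.5882 + 0.6667 + 0.7143 + 0.8667 + 0.6000) / 6 = 0.701

0.701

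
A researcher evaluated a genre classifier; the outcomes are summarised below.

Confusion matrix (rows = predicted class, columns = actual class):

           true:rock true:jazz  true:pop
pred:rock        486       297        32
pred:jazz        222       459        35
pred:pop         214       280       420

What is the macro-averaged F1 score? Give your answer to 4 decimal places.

Per-class F1 score (2·TP/(2·TP+FP+FN)):
  rock: TP=486, FP=297+32=329, FN=222+214=436 → 972/1737 = 0.55959
  jazz: TP=459, FP=222+35=257, FN=297+280=577 → 918/1752 = 0.52397
  pop: TP=420, FP=214+280=494, FN=32+35=67 → 840/1401 = 0.59957
Macro-F1 score = mean = (0.55959 + 0.52397 + 0.59957) / 3 = 0.5610

0.5610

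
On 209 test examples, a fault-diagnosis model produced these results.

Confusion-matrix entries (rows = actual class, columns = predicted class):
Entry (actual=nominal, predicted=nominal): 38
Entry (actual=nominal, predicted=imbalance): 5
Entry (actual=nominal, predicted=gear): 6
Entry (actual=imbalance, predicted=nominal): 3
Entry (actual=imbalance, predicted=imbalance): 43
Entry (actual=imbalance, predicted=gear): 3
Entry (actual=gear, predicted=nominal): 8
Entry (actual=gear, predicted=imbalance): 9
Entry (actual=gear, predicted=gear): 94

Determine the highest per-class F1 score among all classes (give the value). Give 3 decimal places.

Per-class F1 score (2·TP/(2·TP+FP+FN)):
  nominal: TP=38, FP=3+8=11, FN=5+6=11 → 76/98 = 0.7755
  imbalance: TP=43, FP=5+9=14, FN=3+3=6 → 86/106 = 0.8113
  gear: TP=94, FP=6+3=9, FN=8+9=17 → 188/214 = 0.8785
Highest is class 'gear' with F1 score = 0.879.

0.879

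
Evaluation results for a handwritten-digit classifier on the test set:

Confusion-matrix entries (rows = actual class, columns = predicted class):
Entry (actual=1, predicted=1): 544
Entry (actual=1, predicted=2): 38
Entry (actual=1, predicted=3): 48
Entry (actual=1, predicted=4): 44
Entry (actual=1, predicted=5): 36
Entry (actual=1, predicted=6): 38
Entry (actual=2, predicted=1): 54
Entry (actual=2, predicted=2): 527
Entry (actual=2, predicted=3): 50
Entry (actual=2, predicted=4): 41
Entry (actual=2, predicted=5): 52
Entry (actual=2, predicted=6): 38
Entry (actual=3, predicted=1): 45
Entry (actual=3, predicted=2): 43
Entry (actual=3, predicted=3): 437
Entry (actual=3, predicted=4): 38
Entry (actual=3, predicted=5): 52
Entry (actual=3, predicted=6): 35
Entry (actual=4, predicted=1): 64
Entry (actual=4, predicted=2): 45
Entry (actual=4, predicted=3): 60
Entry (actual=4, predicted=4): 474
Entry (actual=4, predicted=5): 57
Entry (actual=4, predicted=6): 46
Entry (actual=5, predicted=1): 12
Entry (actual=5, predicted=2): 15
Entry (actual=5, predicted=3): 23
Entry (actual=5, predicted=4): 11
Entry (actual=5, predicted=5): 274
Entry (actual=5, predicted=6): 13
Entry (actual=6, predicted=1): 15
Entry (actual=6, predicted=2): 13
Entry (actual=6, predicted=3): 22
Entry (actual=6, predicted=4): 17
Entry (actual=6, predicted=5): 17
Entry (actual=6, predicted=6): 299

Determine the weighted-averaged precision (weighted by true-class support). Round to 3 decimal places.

0.713

Per-class precision (TP/(TP+FP)):
  1: TP=544, FP=54+45+64+12+15=190 → 544/734 = 0.7411
  2: TP=527, FP=38+43+45+15+13=154 → 527/681 = 0.7739
  3: TP=437, FP=48+50+60+23+22=203 → 437/640 = 0.6828
  4: TP=474, FP=44+41+38+11+17=151 → 474/625 = 0.7584
  5: TP=274, FP=36+52+52+57+17=214 → 274/488 = 0.5615
  6: TP=299, FP=38+38+35+46+13=170 → 299/469 = 0.6375
Weighted-precision = Σ (supportᵢ/N)·precisionᵢ with N=3637: (748/3637)·0.7411 + (762/3637)·0.7739 + (650/3637)·0.6828 + (746/3637)·0.7584 + (348/3637)·0.5615 + (383/3637)·0.6375 = 0.713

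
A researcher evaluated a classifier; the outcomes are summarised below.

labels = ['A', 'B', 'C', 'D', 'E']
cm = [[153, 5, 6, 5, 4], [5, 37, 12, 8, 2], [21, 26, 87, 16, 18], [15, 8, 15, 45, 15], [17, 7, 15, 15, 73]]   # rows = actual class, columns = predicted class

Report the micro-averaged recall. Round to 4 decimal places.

Micro-averaging pools counts across classes: ΣTP=395, ΣFP=235, ΣFN=235.
Micro-recall = TP/(TP+FN) on pooled counts = 0.6270 (equals overall accuracy in single-label multiclass).

0.6270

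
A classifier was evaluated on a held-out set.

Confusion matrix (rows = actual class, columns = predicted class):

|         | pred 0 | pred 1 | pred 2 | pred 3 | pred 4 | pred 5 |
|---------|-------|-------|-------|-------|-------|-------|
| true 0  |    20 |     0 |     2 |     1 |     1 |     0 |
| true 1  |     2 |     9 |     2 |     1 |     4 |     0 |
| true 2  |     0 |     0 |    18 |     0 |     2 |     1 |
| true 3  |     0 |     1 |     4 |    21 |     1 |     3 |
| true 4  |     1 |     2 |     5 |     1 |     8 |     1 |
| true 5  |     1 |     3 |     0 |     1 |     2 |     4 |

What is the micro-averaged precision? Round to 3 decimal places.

0.656

Micro-averaging pools counts across classes: ΣTP=80, ΣFP=42, ΣFN=42.
Micro-precision = TP/(TP+FP) on pooled counts = 0.656 (equals overall accuracy in single-label multiclass).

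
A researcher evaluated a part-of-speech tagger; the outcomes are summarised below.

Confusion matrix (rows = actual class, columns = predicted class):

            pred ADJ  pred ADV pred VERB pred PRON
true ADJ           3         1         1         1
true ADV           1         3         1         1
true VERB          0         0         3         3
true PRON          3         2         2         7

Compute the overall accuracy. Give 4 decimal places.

0.5000

Accuracy = trace / total = (3+3+3+7=16) / 32 = 16/32 = 0.5000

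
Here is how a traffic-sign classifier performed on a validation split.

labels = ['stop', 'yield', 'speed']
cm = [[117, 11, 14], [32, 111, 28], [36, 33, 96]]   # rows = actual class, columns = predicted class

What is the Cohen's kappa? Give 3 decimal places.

0.519

Observed agreement pₒ = trace/N = 324/478 = 0.6778
Expected agreement pₑ = Σ (rowᵢ·colᵢ)/N² = (142·185 + 171·155 + 165·138)/478² = 0.3306
κ = (pₒ − pₑ)/(1 − pₑ) = (0.6778 − 0.3306)/(1 − 0.3306) = 0.519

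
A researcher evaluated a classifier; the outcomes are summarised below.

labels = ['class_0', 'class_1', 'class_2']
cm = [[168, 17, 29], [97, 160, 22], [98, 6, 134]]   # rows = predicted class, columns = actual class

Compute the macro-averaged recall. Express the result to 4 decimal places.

Per-class recall (TP/(TP+FN)):
  class_0: TP=168, FN=97+98=195 → 168/363 = 0.46281
  class_1: TP=160, FN=17+6=23 → 160/183 = 0.87432
  class_2: TP=134, FN=29+22=51 → 134/185 = 0.72432
Macro-recall = mean = (0.46281 + 0.87432 + 0.72432) / 3 = 0.6872

0.6872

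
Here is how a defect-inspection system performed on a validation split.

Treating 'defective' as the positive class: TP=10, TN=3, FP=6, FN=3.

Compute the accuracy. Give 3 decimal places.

Accuracy = (TP+TN)/N = (10+3)/22 = 0.591

0.591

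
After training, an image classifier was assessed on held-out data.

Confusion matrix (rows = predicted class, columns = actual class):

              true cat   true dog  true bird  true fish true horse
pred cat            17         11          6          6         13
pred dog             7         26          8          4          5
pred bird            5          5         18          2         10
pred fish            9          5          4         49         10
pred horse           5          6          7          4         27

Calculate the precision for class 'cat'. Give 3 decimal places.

One-vs-rest for 'cat': TP = diagonal; FP = other classes predicted 'cat'; FN = 'cat' predicted as other.
precision = TP/(TP+FP).
cat: TP=17, FP=11+6+6+13=36 → 17/53 = 0.3208

0.321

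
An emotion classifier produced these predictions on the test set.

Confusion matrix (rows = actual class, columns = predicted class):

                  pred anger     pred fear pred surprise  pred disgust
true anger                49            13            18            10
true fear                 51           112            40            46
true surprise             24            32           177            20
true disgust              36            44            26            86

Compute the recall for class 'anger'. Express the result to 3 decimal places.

recall = TP/(TP+FN).
anger: TP=49, FN=13+18+10=41 → 49/90 = 0.5444

0.544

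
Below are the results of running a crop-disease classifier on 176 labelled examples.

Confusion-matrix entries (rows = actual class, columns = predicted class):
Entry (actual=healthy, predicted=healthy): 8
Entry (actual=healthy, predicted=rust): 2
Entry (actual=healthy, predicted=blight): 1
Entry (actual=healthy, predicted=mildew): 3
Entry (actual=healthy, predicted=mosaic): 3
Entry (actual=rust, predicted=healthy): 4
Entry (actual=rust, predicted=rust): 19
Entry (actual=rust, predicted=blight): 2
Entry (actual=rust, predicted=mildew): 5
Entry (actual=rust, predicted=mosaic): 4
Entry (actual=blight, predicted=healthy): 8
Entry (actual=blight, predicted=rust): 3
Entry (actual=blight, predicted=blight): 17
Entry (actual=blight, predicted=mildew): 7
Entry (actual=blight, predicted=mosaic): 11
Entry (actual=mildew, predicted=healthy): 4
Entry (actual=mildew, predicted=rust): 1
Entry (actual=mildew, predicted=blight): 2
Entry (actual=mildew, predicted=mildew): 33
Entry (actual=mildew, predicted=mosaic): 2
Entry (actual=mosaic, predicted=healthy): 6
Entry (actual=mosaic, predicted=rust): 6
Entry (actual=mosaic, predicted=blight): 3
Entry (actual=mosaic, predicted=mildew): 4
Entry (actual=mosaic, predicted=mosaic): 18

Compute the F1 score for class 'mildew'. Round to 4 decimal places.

F1 score = 2·TP/(2·TP+FP+FN).
mildew: TP=33, FP=3+5+7+4=19, FN=4+1+2+2=9 → 66/94 = 0.70213

0.7021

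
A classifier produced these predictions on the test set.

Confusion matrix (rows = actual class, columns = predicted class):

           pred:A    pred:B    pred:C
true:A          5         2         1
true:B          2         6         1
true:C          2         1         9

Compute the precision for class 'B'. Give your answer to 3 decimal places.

0.667

Take TP from the diagonal, FP from the rest of the 'B' prediction marginal, FN from the rest of the 'B' actual marginal.
precision = TP/(TP+FP).
B: TP=6, FP=2+1=3 → 6/9 = 0.6667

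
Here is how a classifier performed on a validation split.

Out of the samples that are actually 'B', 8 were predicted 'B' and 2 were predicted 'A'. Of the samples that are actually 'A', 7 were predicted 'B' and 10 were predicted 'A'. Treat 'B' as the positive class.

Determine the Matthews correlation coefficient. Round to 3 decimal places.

0.377

MCC = (TP·TN − FP·FN) / √((TP+FP)(TP+FN)(TN+FP)(TN+FN))
Numerator = 8·10 − 7·2 = 66
Denominator = √(15·10·17·12) = √30600 = 174.9286
MCC = 66 / 174.9286 = 0.377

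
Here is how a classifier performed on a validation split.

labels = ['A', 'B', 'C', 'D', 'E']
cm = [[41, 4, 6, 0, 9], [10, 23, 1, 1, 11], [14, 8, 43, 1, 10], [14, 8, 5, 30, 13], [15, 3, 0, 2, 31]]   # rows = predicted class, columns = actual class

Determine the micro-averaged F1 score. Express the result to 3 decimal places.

0.554

Micro-averaging pools counts across classes: ΣTP=168, ΣFP=135, ΣFN=135.
Micro-F1 score = 2·TP/(2·TP+FP+FN) on pooled counts = 0.554 (equals overall accuracy in single-label multiclass).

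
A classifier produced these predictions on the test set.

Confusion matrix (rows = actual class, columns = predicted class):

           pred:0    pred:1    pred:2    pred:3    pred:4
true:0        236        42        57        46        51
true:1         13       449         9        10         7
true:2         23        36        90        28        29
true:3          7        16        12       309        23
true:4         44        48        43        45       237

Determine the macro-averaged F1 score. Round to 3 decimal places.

Per-class F1 score (2·TP/(2·TP+FP+FN)):
  0: TP=236, FP=13+23+7+44=87, FN=42+57+46+51=196 → 472/755 = 0.6252
  1: TP=449, FP=42+36+16+48=142, FN=13+9+10+7=39 → 898/1079 = 0.8323
  2: TP=90, FP=57+9+12+43=121, FN=23+36+28+29=116 → 180/417 = 0.4317
  3: TP=309, FP=46+10+28+45=129, FN=7+16+12+23=58 → 618/805 = 0.7677
  4: TP=237, FP=51+7+29+23=110, FN=44+48+43+45=180 → 474/764 = 0.6204
Macro-F1 score = mean = (0.6252 + 0.8323 + 0.4317 + 0.7677 + 0.6204) / 5 = 0.655

0.655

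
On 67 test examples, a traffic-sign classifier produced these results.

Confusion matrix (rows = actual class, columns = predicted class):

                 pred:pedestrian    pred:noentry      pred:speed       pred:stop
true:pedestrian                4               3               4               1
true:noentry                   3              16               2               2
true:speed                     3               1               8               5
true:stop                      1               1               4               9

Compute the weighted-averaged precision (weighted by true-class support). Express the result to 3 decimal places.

0.558

Per-class precision (TP/(TP+FP)):
  pedestrian: TP=4, FP=3+3+1=7 → 4/11 = 0.3636
  noentry: TP=16, FP=3+1+1=5 → 16/21 = 0.7619
  speed: TP=8, FP=4+2+4=10 → 8/18 = 0.4444
  stop: TP=9, FP=1+2+5=8 → 9/17 = 0.5294
Weighted-precision = Σ (supportᵢ/N)·precisionᵢ with N=67: (12/67)·0.3636 + (23/67)·0.7619 + (17/67)·0.4444 + (15/67)·0.5294 = 0.558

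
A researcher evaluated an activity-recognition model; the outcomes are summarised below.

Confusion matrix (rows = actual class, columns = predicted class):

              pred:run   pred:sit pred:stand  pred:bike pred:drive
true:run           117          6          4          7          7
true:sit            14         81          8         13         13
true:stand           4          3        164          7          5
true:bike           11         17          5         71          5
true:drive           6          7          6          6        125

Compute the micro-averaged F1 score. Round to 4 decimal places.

Micro-averaging pools counts across classes: ΣTP=558, ΣFP=154, ΣFN=154.
Micro-F1 score = 2·TP/(2·TP+FP+FN) on pooled counts = 0.7837 (equals overall accuracy in single-label multiclass).

0.7837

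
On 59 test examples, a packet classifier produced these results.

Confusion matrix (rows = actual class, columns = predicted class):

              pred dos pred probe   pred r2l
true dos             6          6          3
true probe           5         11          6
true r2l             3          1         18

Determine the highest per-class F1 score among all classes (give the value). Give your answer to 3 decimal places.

Per-class F1 score (2·TP/(2·TP+FP+FN)):
  dos: TP=6, FP=5+3=8, FN=6+3=9 → 12/29 = 0.4138
  probe: TP=11, FP=6+1=7, FN=5+6=11 → 22/40 = 0.5500
  r2l: TP=18, FP=3+6=9, FN=3+1=4 → 36/49 = 0.7347
Highest is class 'r2l' with F1 score = 0.735.

0.735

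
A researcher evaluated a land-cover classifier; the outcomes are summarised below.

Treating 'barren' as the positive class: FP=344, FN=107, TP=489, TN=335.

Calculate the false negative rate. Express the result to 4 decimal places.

0.1795

FNR = FN/(FN+TP) = 107/(107+489) = 0.1795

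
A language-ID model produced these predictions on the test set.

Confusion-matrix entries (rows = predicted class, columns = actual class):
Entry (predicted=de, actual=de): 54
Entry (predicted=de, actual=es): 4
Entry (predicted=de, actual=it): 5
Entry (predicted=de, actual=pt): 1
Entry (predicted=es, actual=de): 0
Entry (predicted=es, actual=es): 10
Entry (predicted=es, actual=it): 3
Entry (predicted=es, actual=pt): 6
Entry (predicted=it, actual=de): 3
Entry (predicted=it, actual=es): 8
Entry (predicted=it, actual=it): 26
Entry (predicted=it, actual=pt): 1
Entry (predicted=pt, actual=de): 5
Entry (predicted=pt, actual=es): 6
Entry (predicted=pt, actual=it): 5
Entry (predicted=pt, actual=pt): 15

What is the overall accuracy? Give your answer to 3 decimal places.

Accuracy = trace / total = (54+10+26+15=105) / 152 = 105/152 = 0.691

0.691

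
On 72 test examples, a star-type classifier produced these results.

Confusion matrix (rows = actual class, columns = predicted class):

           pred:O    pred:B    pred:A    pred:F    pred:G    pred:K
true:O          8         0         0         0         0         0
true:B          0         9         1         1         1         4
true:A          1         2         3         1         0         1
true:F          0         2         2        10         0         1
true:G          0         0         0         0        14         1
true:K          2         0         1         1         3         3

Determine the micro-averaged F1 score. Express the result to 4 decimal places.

Micro-averaging pools counts across classes: ΣTP=47, ΣFP=25, ΣFN=25.
Micro-F1 score = 2·TP/(2·TP+FP+FN) on pooled counts = 0.6528 (equals overall accuracy in single-label multiclass).

0.6528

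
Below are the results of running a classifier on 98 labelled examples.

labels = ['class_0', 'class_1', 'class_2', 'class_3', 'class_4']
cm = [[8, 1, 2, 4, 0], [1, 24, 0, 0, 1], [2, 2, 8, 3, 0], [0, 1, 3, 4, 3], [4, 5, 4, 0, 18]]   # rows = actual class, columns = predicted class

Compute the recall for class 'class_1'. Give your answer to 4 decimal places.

0.9231

Take TP from the diagonal, FP from the rest of the 'class_1' prediction marginal, FN from the rest of the 'class_1' actual marginal.
recall = TP/(TP+FN).
class_1: TP=24, FN=1+0+0+1=2 → 24/26 = 0.92308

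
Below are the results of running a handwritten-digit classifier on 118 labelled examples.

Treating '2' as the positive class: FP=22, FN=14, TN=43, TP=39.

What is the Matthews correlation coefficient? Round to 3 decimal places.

0.396

MCC = (TP·TN − FP·FN) / √((TP+FP)(TP+FN)(TN+FP)(TN+FN))
Numerator = 39·43 − 22·14 = 1369
Denominator = √(61·53·65·57) = √11978265 = 3460.9630
MCC = 1369 / 3460.9630 = 0.396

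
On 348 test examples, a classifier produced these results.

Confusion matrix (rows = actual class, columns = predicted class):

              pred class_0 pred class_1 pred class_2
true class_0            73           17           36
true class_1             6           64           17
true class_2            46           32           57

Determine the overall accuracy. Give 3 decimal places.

Accuracy = trace / total = (73+64+57=194) / 348 = 194/348 = 0.557

0.557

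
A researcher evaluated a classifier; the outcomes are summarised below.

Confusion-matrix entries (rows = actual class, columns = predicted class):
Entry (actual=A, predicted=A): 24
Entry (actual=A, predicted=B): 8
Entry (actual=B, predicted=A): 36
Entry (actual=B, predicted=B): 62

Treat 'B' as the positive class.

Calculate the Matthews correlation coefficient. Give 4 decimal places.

MCC = (TP·TN − FP·FN) / √((TP+FP)(TP+FN)(TN+FP)(TN+FN))
Numerator = 62·24 − 8·36 = 1200
Denominator = √(70·98·32·60) = √13171200 = 3629.2148
MCC = 1200 / 3629.2148 = 0.3307

0.3307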